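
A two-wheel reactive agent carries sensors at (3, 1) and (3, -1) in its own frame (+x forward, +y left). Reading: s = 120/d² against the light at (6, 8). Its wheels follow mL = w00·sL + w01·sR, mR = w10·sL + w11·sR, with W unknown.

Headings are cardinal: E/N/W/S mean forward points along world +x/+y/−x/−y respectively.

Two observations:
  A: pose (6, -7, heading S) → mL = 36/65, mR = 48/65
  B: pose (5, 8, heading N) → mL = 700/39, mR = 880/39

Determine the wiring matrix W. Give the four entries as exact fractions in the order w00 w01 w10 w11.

1/2 1 1 1

obs A: pose=(6,-7,S) → sL=24/65, sR=24/65, mL=36/65, mR=48/65
obs B: pose=(5,8,N) → sL=120/13, sR=40/3, mL=700/39, mR=880/39
sensor matrix S = [[24/65, 24/65], [120/13, 40/3]]; det S = 256/169
solve [mL_A; mL_B] = S·[w00; w01] and [mR_A; mR_B] = S·[w10; w11]:
  w00 = 1/2, w01 = 1, w10 = 1, w11 = 1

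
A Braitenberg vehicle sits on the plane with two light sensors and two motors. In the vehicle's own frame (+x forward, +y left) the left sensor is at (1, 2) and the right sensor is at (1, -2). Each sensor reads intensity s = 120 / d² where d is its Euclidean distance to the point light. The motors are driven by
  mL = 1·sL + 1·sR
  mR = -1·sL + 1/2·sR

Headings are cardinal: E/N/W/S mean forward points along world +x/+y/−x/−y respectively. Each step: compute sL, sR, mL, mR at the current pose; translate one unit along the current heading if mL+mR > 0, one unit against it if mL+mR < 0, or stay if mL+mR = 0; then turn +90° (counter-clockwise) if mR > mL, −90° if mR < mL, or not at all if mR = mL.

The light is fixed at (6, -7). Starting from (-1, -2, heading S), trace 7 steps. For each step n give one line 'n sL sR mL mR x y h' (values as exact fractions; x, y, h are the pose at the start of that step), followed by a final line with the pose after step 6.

n=0: pose=(-1,-2,S); sL=120/41, sR=120/97; mL=16560/3977, mR=-9180/3977; mL+mR=180/97 → advance +1; mR−mL=-25740/3977 → turn -1·90°
n=1: pose=(-1,-3,W); sL=30/17, sR=6/5; mL=252/85, mR=-99/85; mL+mR=9/5 → advance +1; mR−mL=-351/85 → turn -1·90°
n=2: pose=(-2,-3,N); sL=24/25, sR=120/61; mL=4464/1525, mR=36/1525; mL+mR=180/61 → advance +1; mR−mL=-4428/1525 → turn -1·90°
n=3: pose=(-2,-2,E); sL=60/49, sR=60/29; mL=4680/1421, mR=-270/1421; mL+mR=90/29 → advance +1; mR−mL=-4950/1421 → turn -1·90°
n=4: pose=(-1,-2,S); sL=120/41, sR=120/97; mL=16560/3977, mR=-9180/3977; mL+mR=180/97 → advance +1; mR−mL=-25740/3977 → turn -1·90°
n=5: pose=(-1,-3,W); sL=30/17, sR=6/5; mL=252/85, mR=-99/85; mL+mR=9/5 → advance +1; mR−mL=-351/85 → turn -1·90°
n=6: pose=(-2,-3,N); sL=24/25, sR=120/61; mL=4464/1525, mR=36/1525; mL+mR=180/61 → advance +1; mR−mL=-4428/1525 → turn -1·90°

0 120/41 120/97 16560/3977 -9180/3977 -1 -2 S
1 30/17 6/5 252/85 -99/85 -1 -3 W
2 24/25 120/61 4464/1525 36/1525 -2 -3 N
3 60/49 60/29 4680/1421 -270/1421 -2 -2 E
4 120/41 120/97 16560/3977 -9180/3977 -1 -2 S
5 30/17 6/5 252/85 -99/85 -1 -3 W
6 24/25 120/61 4464/1525 36/1525 -2 -3 N
final -2 -2 E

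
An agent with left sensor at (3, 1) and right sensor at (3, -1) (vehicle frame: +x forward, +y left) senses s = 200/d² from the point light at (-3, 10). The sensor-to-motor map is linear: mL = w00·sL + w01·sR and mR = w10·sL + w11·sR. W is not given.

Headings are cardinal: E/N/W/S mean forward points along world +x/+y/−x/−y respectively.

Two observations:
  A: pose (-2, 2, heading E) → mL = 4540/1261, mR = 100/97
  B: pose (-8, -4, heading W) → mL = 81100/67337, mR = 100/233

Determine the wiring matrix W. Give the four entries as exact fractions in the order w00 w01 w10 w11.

obs A: pose=(-2,2,E) → sL=40/13, sR=200/97, mL=4540/1261, mR=100/97
obs B: pose=(-8,-4,W) → sL=200/289, sR=200/233, mL=81100/67337, mR=100/233
sensor matrix S = [[40/13, 200/97], [200/289, 200/233]]; det S = 103104000/84911957
solve [mL_A; mL_B] = S·[w00; w01] and [mR_A; mR_B] = S·[w10; w11]:
  w00 = 1/2, w01 = 1, w10 = 0, w11 = 1/2

1/2 1 0 1/2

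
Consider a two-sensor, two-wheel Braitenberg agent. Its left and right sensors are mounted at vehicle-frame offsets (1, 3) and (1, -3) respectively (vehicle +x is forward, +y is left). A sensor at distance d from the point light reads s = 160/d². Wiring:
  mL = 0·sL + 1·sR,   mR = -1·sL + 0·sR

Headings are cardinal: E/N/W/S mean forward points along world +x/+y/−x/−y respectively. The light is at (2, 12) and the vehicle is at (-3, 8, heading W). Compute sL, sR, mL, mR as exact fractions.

left sensor world pos  = (-4, 5); dL² = 85
right sensor world pos = (-4, 11); dR² = 37
sL = 160/85 = 32/17
sR = 160/37 = 160/37
mL = 0·sL + 1·sR = 160/37
mR = -1·sL + 0·sR = -32/17

32/17 160/37 160/37 -32/17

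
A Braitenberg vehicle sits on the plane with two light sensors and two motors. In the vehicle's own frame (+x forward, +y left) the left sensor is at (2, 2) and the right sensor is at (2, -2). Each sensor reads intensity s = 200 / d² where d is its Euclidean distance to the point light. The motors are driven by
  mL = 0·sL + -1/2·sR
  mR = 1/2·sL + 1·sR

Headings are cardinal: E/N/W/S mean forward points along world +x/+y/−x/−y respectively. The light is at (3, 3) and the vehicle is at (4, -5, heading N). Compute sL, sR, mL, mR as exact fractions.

200/37 40/9 -20/9 2380/333

left sensor world pos  = (2, -3); dL² = 37
right sensor world pos = (6, -3); dR² = 45
sL = 200/37 = 200/37
sR = 200/45 = 40/9
mL = 0·sL + -1/2·sR = -20/9
mR = 1/2·sL + 1·sR = 2380/333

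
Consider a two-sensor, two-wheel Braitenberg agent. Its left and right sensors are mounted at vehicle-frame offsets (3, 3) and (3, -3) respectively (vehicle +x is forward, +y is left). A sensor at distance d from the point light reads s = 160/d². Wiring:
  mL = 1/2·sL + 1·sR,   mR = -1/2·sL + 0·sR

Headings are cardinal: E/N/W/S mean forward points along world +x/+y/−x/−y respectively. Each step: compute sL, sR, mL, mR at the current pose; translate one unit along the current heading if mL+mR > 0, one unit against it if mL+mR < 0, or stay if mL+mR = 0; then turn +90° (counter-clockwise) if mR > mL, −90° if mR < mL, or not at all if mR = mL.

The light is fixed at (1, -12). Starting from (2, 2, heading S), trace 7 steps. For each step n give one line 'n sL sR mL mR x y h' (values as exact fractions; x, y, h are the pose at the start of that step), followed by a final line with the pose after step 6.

n=0: pose=(2,2,S); sL=160/137, sR=32/25; mL=6384/3425, mR=-80/137; mL+mR=32/25 → advance +1; mR−mL=-8384/3425 → turn -1·90°
n=1: pose=(2,1,W); sL=20/13, sR=8/13; mL=18/13, mR=-10/13; mL+mR=8/13 → advance +1; mR−mL=-28/13 → turn -1·90°
n=2: pose=(1,1,N); sL=32/53, sR=32/53; mL=48/53, mR=-16/53; mL+mR=32/53 → advance +1; mR−mL=-64/53 → turn -1·90°
n=3: pose=(1,2,E); sL=80/149, sR=16/13; mL=2904/1937, mR=-40/149; mL+mR=16/13 → advance +1; mR−mL=-3424/1937 → turn -1·90°
n=4: pose=(2,2,S); sL=160/137, sR=32/25; mL=6384/3425, mR=-80/137; mL+mR=32/25 → advance +1; mR−mL=-8384/3425 → turn -1·90°
n=5: pose=(2,1,W); sL=20/13, sR=8/13; mL=18/13, mR=-10/13; mL+mR=8/13 → advance +1; mR−mL=-28/13 → turn -1·90°
n=6: pose=(1,1,N); sL=32/53, sR=32/53; mL=48/53, mR=-16/53; mL+mR=32/53 → advance +1; mR−mL=-64/53 → turn -1·90°

0 160/137 32/25 6384/3425 -80/137 2 2 S
1 20/13 8/13 18/13 -10/13 2 1 W
2 32/53 32/53 48/53 -16/53 1 1 N
3 80/149 16/13 2904/1937 -40/149 1 2 E
4 160/137 32/25 6384/3425 -80/137 2 2 S
5 20/13 8/13 18/13 -10/13 2 1 W
6 32/53 32/53 48/53 -16/53 1 1 N
final 1 2 E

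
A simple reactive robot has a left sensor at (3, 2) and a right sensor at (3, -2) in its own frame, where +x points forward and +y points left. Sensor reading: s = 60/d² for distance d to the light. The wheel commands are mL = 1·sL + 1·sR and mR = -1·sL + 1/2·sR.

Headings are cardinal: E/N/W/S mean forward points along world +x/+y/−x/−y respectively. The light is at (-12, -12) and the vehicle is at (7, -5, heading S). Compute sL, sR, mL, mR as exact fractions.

60/457 12/61 9144/27877 -918/27877

left sensor world pos  = (9, -8); dL² = 457
right sensor world pos = (5, -8); dR² = 305
sL = 60/457 = 60/457
sR = 60/305 = 12/61
mL = 1·sL + 1·sR = 9144/27877
mR = -1·sL + 1/2·sR = -918/27877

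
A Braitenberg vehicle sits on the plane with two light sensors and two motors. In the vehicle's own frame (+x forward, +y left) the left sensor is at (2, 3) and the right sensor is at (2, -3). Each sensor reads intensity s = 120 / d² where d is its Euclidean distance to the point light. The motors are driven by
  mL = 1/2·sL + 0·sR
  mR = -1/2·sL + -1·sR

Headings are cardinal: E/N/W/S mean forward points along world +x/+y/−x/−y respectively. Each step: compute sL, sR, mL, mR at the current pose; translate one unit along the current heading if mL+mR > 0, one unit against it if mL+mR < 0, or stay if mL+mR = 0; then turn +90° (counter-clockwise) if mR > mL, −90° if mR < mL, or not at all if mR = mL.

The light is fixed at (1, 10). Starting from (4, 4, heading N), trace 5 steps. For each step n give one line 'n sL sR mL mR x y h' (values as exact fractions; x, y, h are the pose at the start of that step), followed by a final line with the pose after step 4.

n=0: pose=(4,4,N); sL=15/2, sR=30/13; mL=15/4, mR=-315/52; mL+mR=-30/13 → advance -1; mR−mL=-255/26 → turn -1·90°
n=1: pose=(4,3,E); sL=120/41, sR=24/25; mL=60/41, mR=-2484/1025; mL+mR=-24/25 → advance -1; mR−mL=-3984/1025 → turn -1·90°
n=2: pose=(3,3,S); sL=60/53, sR=60/41; mL=30/53, mR=-4410/2173; mL+mR=-60/41 → advance -1; mR−mL=-5640/2173 → turn -1·90°
n=3: pose=(3,4,W); sL=40/27, sR=40/3; mL=20/27, mR=-380/27; mL+mR=-40/3 → advance -1; mR−mL=-400/27 → turn -1·90°
n=4: pose=(4,4,N); sL=15/2, sR=30/13; mL=15/4, mR=-315/52; mL+mR=-30/13 → advance -1; mR−mL=-255/26 → turn -1·90°

0 15/2 30/13 15/4 -315/52 4 4 N
1 120/41 24/25 60/41 -2484/1025 4 3 E
2 60/53 60/41 30/53 -4410/2173 3 3 S
3 40/27 40/3 20/27 -380/27 3 4 W
4 15/2 30/13 15/4 -315/52 4 4 N
final 4 3 E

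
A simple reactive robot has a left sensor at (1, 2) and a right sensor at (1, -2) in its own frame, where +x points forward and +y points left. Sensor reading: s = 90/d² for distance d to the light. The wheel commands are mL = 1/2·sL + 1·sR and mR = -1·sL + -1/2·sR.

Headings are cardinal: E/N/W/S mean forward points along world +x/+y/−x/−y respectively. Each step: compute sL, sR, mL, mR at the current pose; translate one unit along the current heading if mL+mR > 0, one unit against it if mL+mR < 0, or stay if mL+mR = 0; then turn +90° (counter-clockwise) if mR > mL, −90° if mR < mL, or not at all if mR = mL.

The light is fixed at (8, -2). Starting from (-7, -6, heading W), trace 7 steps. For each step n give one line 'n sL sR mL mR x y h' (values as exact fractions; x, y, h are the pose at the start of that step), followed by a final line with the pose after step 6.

0 45/146 9/26 1899/3796 -1827/3796 -7 -6 W
1 10/37 18/41 871/1517 -743/1517 -8 -6 N
2 45/113 9/25 3159/5650 -3267/5650 -8 -5 E
3 90/241 90/377 38655/90857 -44775/90857 -9 -5 S
4 9/34 5/18 251/612 -247/612 -9 -4 W
5 90/401 90/257 47655/103057 -41175/103057 -10 -4 N
6 9/29 45/149 3951/8642 -3987/8642 -10 -3 E
final -11 -3 S

n=0: pose=(-7,-6,W); sL=45/146, sR=9/26; mL=1899/3796, mR=-1827/3796; mL+mR=18/949 → advance +1; mR−mL=-1863/1898 → turn -1·90°
n=1: pose=(-8,-6,N); sL=10/37, sR=18/41; mL=871/1517, mR=-743/1517; mL+mR=128/1517 → advance +1; mR−mL=-1614/1517 → turn -1·90°
n=2: pose=(-8,-5,E); sL=45/113, sR=9/25; mL=3159/5650, mR=-3267/5650; mL+mR=-54/2825 → advance -1; mR−mL=-3213/2825 → turn -1·90°
n=3: pose=(-9,-5,S); sL=90/241, sR=90/377; mL=38655/90857, mR=-44775/90857; mL+mR=-6120/90857 → advance -1; mR−mL=-83430/90857 → turn -1·90°
n=4: pose=(-9,-4,W); sL=9/34, sR=5/18; mL=251/612, mR=-247/612; mL+mR=1/153 → advance +1; mR−mL=-83/102 → turn -1·90°
n=5: pose=(-10,-4,N); sL=90/401, sR=90/257; mL=47655/103057, mR=-41175/103057; mL+mR=6480/103057 → advance +1; mR−mL=-88830/103057 → turn -1·90°
n=6: pose=(-10,-3,E); sL=9/29, sR=45/149; mL=3951/8642, mR=-3987/8642; mL+mR=-18/4321 → advance -1; mR−mL=-3969/4321 → turn -1·90°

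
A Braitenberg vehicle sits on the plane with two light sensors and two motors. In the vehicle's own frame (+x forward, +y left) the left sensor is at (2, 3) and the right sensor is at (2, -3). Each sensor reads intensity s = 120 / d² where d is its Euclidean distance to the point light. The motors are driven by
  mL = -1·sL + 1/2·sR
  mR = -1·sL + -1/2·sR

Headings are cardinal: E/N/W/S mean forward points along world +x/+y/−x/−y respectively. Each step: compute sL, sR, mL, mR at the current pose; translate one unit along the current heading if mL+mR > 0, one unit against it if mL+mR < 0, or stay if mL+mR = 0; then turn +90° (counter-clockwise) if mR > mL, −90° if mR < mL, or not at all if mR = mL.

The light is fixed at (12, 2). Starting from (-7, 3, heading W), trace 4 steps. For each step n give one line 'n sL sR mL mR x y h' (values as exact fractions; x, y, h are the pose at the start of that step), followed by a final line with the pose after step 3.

0 24/89 120/457 -5628/40673 -16308/40673 -7 3 W
1 4/15 20/39 -2/195 -34/65 -6 3 N
2 24/53 24/53 -12/53 -36/53 -6 2 E
3 6/13 15/61 -537/1586 -927/1586 -7 2 S
final -7 3 W

n=0: pose=(-7,3,W); sL=24/89, sR=120/457; mL=-5628/40673, mR=-16308/40673; mL+mR=-48/89 → advance -1; mR−mL=-120/457 → turn -1·90°
n=1: pose=(-6,3,N); sL=4/15, sR=20/39; mL=-2/195, mR=-34/65; mL+mR=-8/15 → advance -1; mR−mL=-20/39 → turn -1·90°
n=2: pose=(-6,2,E); sL=24/53, sR=24/53; mL=-12/53, mR=-36/53; mL+mR=-48/53 → advance -1; mR−mL=-24/53 → turn -1·90°
n=3: pose=(-7,2,S); sL=6/13, sR=15/61; mL=-537/1586, mR=-927/1586; mL+mR=-12/13 → advance -1; mR−mL=-15/61 → turn -1·90°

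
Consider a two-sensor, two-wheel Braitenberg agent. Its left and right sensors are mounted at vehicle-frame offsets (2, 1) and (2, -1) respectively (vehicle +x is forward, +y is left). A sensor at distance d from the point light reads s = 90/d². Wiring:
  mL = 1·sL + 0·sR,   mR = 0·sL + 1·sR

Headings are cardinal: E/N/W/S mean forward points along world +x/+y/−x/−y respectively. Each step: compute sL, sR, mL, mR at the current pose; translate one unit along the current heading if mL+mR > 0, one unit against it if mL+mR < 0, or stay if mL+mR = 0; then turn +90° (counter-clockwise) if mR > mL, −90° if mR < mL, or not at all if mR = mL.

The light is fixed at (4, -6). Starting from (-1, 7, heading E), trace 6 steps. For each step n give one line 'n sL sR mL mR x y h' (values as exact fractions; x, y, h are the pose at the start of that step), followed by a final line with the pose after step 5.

0 18/41 10/17 18/41 10/17 -1 7 E
1 9/25 5/13 9/25 5/13 0 7 N
2 18/41 10/29 18/41 10/29 0 8 W
3 45/146 45/136 45/146 45/136 -1 8 N
4 18/49 18/61 18/49 18/61 -1 9 W
5 45/169 45/157 45/169 45/157 -2 9 N
final -2 10 W

n=0: pose=(-1,7,E); sL=18/41, sR=10/17; mL=18/41, mR=10/17; mL+mR=716/697 → advance +1; mR−mL=104/697 → turn +1·90°
n=1: pose=(0,7,N); sL=9/25, sR=5/13; mL=9/25, mR=5/13; mL+mR=242/325 → advance +1; mR−mL=8/325 → turn +1·90°
n=2: pose=(0,8,W); sL=18/41, sR=10/29; mL=18/41, mR=10/29; mL+mR=932/1189 → advance +1; mR−mL=-112/1189 → turn -1·90°
n=3: pose=(-1,8,N); sL=45/146, sR=45/136; mL=45/146, mR=45/136; mL+mR=6345/9928 → advance +1; mR−mL=225/9928 → turn +1·90°
n=4: pose=(-1,9,W); sL=18/49, sR=18/61; mL=18/49, mR=18/61; mL+mR=1980/2989 → advance +1; mR−mL=-216/2989 → turn -1·90°
n=5: pose=(-2,9,N); sL=45/169, sR=45/157; mL=45/169, mR=45/157; mL+mR=14670/26533 → advance +1; mR−mL=540/26533 → turn +1·90°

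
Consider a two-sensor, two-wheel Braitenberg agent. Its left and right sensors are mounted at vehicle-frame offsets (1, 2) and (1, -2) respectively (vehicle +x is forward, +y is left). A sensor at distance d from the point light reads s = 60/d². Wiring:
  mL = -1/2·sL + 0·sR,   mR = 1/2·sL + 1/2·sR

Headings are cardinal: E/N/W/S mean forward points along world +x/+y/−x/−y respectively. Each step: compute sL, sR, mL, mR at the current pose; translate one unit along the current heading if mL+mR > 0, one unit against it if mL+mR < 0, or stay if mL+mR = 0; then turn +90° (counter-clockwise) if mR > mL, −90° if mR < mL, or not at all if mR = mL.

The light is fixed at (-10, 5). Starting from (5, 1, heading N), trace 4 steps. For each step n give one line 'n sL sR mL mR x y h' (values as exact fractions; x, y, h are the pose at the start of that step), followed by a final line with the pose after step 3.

0 30/89 30/149 -15/89 3570/13261 5 1 N
1 60/221 60/197 -30/221 12540/43537 5 2 W
2 15/68 3/8 -15/136 81/272 4 2 S
3 60/229 20/87 -30/229 4900/19923 4 1 E
final 5 1 N

n=0: pose=(5,1,N); sL=30/89, sR=30/149; mL=-15/89, mR=3570/13261; mL+mR=15/149 → advance +1; mR−mL=5805/13261 → turn +1·90°
n=1: pose=(5,2,W); sL=60/221, sR=60/197; mL=-30/221, mR=12540/43537; mL+mR=30/197 → advance +1; mR−mL=18450/43537 → turn +1·90°
n=2: pose=(4,2,S); sL=15/68, sR=3/8; mL=-15/136, mR=81/272; mL+mR=3/16 → advance +1; mR−mL=111/272 → turn +1·90°
n=3: pose=(4,1,E); sL=60/229, sR=20/87; mL=-30/229, mR=4900/19923; mL+mR=10/87 → advance +1; mR−mL=7510/19923 → turn +1·90°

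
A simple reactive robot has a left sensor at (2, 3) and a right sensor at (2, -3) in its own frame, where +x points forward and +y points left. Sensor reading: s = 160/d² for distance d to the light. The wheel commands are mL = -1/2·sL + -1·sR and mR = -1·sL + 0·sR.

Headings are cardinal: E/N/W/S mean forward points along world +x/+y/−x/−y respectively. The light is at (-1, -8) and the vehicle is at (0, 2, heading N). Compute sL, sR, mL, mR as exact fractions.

left sensor world pos  = (-3, 4); dL² = 148
right sensor world pos = (3, 4); dR² = 160
sL = 160/148 = 40/37
sR = 160/160 = 1
mL = -1/2·sL + -1·sR = -57/37
mR = -1·sL + 0·sR = -40/37

40/37 1 -57/37 -40/37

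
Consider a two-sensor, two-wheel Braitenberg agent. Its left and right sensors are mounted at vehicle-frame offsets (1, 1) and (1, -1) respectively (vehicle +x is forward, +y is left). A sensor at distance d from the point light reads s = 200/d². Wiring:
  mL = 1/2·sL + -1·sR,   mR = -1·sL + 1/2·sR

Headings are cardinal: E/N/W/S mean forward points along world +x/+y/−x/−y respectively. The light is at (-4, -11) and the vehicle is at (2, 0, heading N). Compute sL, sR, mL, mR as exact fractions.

left sensor world pos  = (1, 1); dL² = 169
right sensor world pos = (3, 1); dR² = 193
sL = 200/169 = 200/169
sR = 200/193 = 200/193
mL = 1/2·sL + -1·sR = -14500/32617
mR = -1·sL + 1/2·sR = -21700/32617

200/169 200/193 -14500/32617 -21700/32617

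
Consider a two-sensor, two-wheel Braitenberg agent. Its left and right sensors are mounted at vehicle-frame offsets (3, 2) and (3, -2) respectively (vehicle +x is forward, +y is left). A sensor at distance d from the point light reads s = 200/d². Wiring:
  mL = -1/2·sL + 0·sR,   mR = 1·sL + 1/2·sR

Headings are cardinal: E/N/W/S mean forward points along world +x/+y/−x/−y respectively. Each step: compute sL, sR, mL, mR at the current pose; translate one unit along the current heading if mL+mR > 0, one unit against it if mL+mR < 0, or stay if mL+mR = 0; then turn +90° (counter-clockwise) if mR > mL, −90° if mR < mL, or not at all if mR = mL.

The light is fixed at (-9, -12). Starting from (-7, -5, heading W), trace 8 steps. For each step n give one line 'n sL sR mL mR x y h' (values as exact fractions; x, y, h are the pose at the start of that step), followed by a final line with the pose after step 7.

n=0: pose=(-7,-5,W); sL=100/13, sR=100/41; mL=-50/13, mR=4750/533; mL+mR=2700/533 → advance +1; mR−mL=6800/533 → turn +1·90°
n=1: pose=(-8,-5,S); sL=8, sR=200/17; mL=-4, mR=236/17; mL+mR=168/17 → advance +1; mR−mL=304/17 → turn +1·90°
n=2: pose=(-8,-6,E); sL=5/2, sR=25/4; mL=-5/4, mR=45/8; mL+mR=35/8 → advance +1; mR−mL=55/8 → turn +1·90°
n=3: pose=(-7,-6,N); sL=200/81, sR=200/97; mL=-100/81, mR=27500/7857; mL+mR=17800/7857 → advance +1; mR−mL=12400/2619 → turn +1·90°
n=4: pose=(-7,-5,W); sL=100/13, sR=100/41; mL=-50/13, mR=4750/533; mL+mR=2700/533 → advance +1; mR−mL=6800/533 → turn +1·90°
n=5: pose=(-8,-5,S); sL=8, sR=200/17; mL=-4, mR=236/17; mL+mR=168/17 → advance +1; mR−mL=304/17 → turn +1·90°
n=6: pose=(-8,-6,E); sL=5/2, sR=25/4; mL=-5/4, mR=45/8; mL+mR=35/8 → advance +1; mR−mL=55/8 → turn +1·90°
n=7: pose=(-7,-6,N); sL=200/81, sR=200/97; mL=-100/81, mR=27500/7857; mL+mR=17800/7857 → advance +1; mR−mL=12400/2619 → turn +1·90°

0 100/13 100/41 -50/13 4750/533 -7 -5 W
1 8 200/17 -4 236/17 -8 -5 S
2 5/2 25/4 -5/4 45/8 -8 -6 E
3 200/81 200/97 -100/81 27500/7857 -7 -6 N
4 100/13 100/41 -50/13 4750/533 -7 -5 W
5 8 200/17 -4 236/17 -8 -5 S
6 5/2 25/4 -5/4 45/8 -8 -6 E
7 200/81 200/97 -100/81 27500/7857 -7 -6 N
final -7 -5 W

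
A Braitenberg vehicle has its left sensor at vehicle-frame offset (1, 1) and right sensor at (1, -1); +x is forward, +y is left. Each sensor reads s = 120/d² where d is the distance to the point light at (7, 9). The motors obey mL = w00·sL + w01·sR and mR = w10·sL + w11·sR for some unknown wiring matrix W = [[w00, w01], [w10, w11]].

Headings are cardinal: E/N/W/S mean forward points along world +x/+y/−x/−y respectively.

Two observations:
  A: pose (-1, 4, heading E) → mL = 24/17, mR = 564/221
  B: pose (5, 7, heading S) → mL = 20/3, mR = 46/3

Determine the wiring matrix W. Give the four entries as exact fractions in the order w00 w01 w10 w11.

0 1 1 1/2

obs A: pose=(-1,4,E) → sL=24/13, sR=24/17, mL=24/17, mR=564/221
obs B: pose=(5,7,S) → sL=12, sR=20/3, mL=20/3, mR=46/3
sensor matrix S = [[24/13, 24/17], [12, 20/3]]; det S = -1024/221
solve [mL_A; mL_B] = S·[w00; w01] and [mR_A; mR_B] = S·[w10; w11]:
  w00 = 0, w01 = 1, w10 = 1, w11 = 1/2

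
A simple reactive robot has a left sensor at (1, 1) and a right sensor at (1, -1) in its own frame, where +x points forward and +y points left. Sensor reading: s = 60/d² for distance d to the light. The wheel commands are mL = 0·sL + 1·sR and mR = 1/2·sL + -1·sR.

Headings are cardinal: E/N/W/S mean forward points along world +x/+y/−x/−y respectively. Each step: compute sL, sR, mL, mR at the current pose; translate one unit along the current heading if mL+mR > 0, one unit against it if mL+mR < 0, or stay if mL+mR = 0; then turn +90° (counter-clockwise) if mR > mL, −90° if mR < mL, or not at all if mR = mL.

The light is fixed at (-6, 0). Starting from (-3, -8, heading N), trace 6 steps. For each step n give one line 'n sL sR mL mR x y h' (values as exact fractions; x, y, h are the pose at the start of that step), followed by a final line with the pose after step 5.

n=0: pose=(-3,-8,N); sL=60/53, sR=12/13; mL=12/13, mR=-246/689; mL+mR=30/53 → advance +1; mR−mL=-882/689 → turn -1·90°
n=1: pose=(-3,-7,E); sL=15/13, sR=3/4; mL=3/4, mR=-9/52; mL+mR=15/26 → advance +1; mR−mL=-12/13 → turn -1·90°
n=2: pose=(-2,-7,S); sL=60/89, sR=60/73; mL=60/73, mR=-3150/6497; mL+mR=30/89 → advance +1; mR−mL=-8490/6497 → turn -1·90°
n=3: pose=(-2,-8,W); sL=2/3, sR=30/29; mL=30/29, mR=-61/87; mL+mR=1/3 → advance +1; mR−mL=-151/87 → turn -1·90°
n=4: pose=(-3,-8,N); sL=60/53, sR=12/13; mL=12/13, mR=-246/689; mL+mR=30/53 → advance +1; mR−mL=-882/689 → turn -1·90°
n=5: pose=(-3,-7,E); sL=15/13, sR=3/4; mL=3/4, mR=-9/52; mL+mR=15/26 → advance +1; mR−mL=-12/13 → turn -1·90°

0 60/53 12/13 12/13 -246/689 -3 -8 N
1 15/13 3/4 3/4 -9/52 -3 -7 E
2 60/89 60/73 60/73 -3150/6497 -2 -7 S
3 2/3 30/29 30/29 -61/87 -2 -8 W
4 60/53 12/13 12/13 -246/689 -3 -8 N
5 15/13 3/4 3/4 -9/52 -3 -7 E
final -2 -7 S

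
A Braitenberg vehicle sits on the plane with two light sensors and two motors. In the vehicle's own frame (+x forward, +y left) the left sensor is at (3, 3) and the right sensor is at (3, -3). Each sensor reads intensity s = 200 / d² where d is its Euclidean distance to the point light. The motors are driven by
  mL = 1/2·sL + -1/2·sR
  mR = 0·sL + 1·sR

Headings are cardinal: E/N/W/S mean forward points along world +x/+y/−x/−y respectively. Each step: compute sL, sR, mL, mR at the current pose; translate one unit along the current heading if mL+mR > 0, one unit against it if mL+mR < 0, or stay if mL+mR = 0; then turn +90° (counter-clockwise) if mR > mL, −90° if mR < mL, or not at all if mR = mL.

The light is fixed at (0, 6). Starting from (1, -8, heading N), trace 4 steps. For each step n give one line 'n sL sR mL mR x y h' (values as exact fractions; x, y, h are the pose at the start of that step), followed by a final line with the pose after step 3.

n=0: pose=(1,-8,N); sL=8/5, sR=200/137; mL=48/685, mR=200/137; mL+mR=1048/685 → advance +1; mR−mL=952/685 → turn +1·90°
n=1: pose=(1,-7,W); sL=10/13, sR=25/13; mL=-15/26, mR=25/13; mL+mR=35/26 → advance +1; mR−mL=5/2 → turn +1·90°
n=2: pose=(0,-7,S); sL=40/53, sR=40/53; mL=0, mR=40/53; mL+mR=40/53 → advance +1; mR−mL=40/53 → turn +1·90°
n=3: pose=(0,-8,E); sL=20/13, sR=100/149; mL=840/1937, mR=100/149; mL+mR=2140/1937 → advance +1; mR−mL=460/1937 → turn +1·90°

0 8/5 200/137 48/685 200/137 1 -8 N
1 10/13 25/13 -15/26 25/13 1 -7 W
2 40/53 40/53 0 40/53 0 -7 S
3 20/13 100/149 840/1937 100/149 0 -8 E
final 1 -8 N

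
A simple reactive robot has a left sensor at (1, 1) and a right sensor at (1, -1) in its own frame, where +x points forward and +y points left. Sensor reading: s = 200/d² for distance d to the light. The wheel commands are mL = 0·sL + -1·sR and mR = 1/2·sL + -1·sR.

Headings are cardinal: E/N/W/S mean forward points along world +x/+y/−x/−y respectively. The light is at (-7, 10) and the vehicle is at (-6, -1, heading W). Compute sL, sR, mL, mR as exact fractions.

left sensor world pos  = (-7, -2); dL² = 144
right sensor world pos = (-7, 0); dR² = 100
sL = 200/144 = 25/18
sR = 200/100 = 2
mL = 0·sL + -1·sR = -2
mR = 1/2·sL + -1·sR = -47/36

25/18 2 -2 -47/36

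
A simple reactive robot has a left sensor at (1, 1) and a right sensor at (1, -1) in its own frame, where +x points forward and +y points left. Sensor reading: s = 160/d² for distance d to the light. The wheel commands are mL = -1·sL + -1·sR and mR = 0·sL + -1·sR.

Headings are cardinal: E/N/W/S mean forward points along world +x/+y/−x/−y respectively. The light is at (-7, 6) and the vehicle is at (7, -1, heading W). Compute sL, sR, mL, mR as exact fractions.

left sensor world pos  = (6, -2); dL² = 233
right sensor world pos = (6, 0); dR² = 205
sL = 160/233 = 160/233
sR = 160/205 = 32/41
mL = -1·sL + -1·sR = -14016/9553
mR = 0·sL + -1·sR = -32/41

160/233 32/41 -14016/9553 -32/41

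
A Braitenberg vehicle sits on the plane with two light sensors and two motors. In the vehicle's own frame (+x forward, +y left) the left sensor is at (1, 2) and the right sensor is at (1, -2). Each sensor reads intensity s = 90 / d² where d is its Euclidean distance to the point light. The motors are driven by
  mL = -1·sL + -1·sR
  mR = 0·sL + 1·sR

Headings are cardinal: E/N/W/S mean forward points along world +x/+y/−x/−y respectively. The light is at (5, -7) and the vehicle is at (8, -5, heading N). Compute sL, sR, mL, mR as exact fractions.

left sensor world pos  = (6, -4); dL² = 10
right sensor world pos = (10, -4); dR² = 34
sL = 90/10 = 9
sR = 90/34 = 45/17
mL = -1·sL + -1·sR = -198/17
mR = 0·sL + 1·sR = 45/17

9 45/17 -198/17 45/17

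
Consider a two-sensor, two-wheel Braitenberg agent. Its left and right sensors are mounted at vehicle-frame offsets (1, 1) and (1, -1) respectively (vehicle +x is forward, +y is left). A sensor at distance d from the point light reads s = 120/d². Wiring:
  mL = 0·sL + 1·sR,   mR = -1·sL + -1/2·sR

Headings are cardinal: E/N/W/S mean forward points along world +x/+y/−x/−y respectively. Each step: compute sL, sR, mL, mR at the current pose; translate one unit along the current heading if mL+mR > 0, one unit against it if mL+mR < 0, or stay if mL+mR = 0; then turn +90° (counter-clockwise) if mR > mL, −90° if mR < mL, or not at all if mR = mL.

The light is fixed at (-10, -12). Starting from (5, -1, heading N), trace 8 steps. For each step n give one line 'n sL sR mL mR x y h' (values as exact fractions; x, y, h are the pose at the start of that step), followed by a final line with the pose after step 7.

0 6/17 3/10 3/10 -171/340 5 -1 N
1 120/377 120/337 120/337 -63060/127049 5 -2 E
2 20/51 12/25 12/25 -806/1275 4 -2 S
3 120/269 120/313 120/313 -53700/84197 4 -1 W
4 6/17 3/10 3/10 -171/340 5 -1 N
5 120/377 120/337 120/337 -63060/127049 5 -2 E
6 20/51 12/25 12/25 -806/1275 4 -2 S
7 120/269 120/313 120/313 -53700/84197 4 -1 W
final 5 -1 N

n=0: pose=(5,-1,N); sL=6/17, sR=3/10; mL=3/10, mR=-171/340; mL+mR=-69/340 → advance -1; mR−mL=-273/340 → turn -1·90°
n=1: pose=(5,-2,E); sL=120/377, sR=120/337; mL=120/337, mR=-63060/127049; mL+mR=-17820/127049 → advance -1; mR−mL=-108300/127049 → turn -1·90°
n=2: pose=(4,-2,S); sL=20/51, sR=12/25; mL=12/25, mR=-806/1275; mL+mR=-194/1275 → advance -1; mR−mL=-1418/1275 → turn -1·90°
n=3: pose=(4,-1,W); sL=120/269, sR=120/313; mL=120/313, mR=-53700/84197; mL+mR=-21420/84197 → advance -1; mR−mL=-85980/84197 → turn -1·90°
n=4: pose=(5,-1,N); sL=6/17, sR=3/10; mL=3/10, mR=-171/340; mL+mR=-69/340 → advance -1; mR−mL=-273/340 → turn -1·90°
n=5: pose=(5,-2,E); sL=120/377, sR=120/337; mL=120/337, mR=-63060/127049; mL+mR=-17820/127049 → advance -1; mR−mL=-108300/127049 → turn -1·90°
n=6: pose=(4,-2,S); sL=20/51, sR=12/25; mL=12/25, mR=-806/1275; mL+mR=-194/1275 → advance -1; mR−mL=-1418/1275 → turn -1·90°
n=7: pose=(4,-1,W); sL=120/269, sR=120/313; mL=120/313, mR=-53700/84197; mL+mR=-21420/84197 → advance -1; mR−mL=-85980/84197 → turn -1·90°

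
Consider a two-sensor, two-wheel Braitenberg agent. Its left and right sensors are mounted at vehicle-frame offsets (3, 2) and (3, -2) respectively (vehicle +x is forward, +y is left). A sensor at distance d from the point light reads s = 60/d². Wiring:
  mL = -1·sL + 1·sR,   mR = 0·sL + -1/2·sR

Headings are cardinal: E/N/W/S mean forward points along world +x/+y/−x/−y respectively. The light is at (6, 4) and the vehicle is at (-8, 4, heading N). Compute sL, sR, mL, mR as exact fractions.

left sensor world pos  = (-10, 7); dL² = 265
right sensor world pos = (-6, 7); dR² = 153
sL = 60/265 = 12/53
sR = 60/153 = 20/51
mL = -1·sL + 1·sR = 448/2703
mR = 0·sL + -1/2·sR = -10/51

12/53 20/51 448/2703 -10/51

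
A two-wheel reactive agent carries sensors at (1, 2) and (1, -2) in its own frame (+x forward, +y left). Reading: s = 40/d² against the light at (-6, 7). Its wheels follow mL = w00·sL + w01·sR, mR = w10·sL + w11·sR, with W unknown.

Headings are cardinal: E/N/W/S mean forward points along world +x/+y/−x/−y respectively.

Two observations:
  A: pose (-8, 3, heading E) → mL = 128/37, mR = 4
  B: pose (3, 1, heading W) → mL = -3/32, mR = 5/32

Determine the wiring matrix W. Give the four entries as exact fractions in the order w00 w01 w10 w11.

obs A: pose=(-8,3,E) → sL=8, sR=40/37, mL=128/37, mR=4
obs B: pose=(3,1,W) → sL=5/16, sR=1/2, mL=-3/32, mR=5/32
sensor matrix S = [[8, 40/37], [5/16, 1/2]]; det S = 271/74
solve [mL_A; mL_B] = S·[w00; w01] and [mR_A; mR_B] = S·[w10; w11]:
  w00 = 1/2, w01 = -1/2, w10 = 1/2, w11 = 0

1/2 -1/2 1/2 0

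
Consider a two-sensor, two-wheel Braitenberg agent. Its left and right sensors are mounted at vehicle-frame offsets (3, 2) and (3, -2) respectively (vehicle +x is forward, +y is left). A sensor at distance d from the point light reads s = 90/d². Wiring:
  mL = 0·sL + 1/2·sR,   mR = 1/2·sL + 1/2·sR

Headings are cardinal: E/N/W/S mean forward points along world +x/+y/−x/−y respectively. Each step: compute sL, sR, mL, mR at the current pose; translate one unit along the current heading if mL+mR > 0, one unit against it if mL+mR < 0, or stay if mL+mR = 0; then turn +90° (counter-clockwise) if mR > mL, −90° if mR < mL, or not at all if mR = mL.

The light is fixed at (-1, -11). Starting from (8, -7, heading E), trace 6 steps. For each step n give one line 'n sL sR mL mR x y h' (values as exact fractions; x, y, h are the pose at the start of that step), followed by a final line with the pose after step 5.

0 1/2 45/74 45/148 41/74 8 -7 E
1 90/113 90/193 45/193 13770/21809 9 -7 N
2 45/29 45/49 45/98 1755/1421 9 -6 W
3 18/25 90/53 45/53 1602/1325 8 -6 S
4 1/2 45/74 45/148 41/74 8 -7 E
5 90/113 90/193 45/193 13770/21809 9 -7 N
final 9 -6 W

n=0: pose=(8,-7,E); sL=1/2, sR=45/74; mL=45/148, mR=41/74; mL+mR=127/148 → advance +1; mR−mL=1/4 → turn +1·90°
n=1: pose=(9,-7,N); sL=90/113, sR=90/193; mL=45/193, mR=13770/21809; mL+mR=18855/21809 → advance +1; mR−mL=45/113 → turn +1·90°
n=2: pose=(9,-6,W); sL=45/29, sR=45/49; mL=45/98, mR=1755/1421; mL+mR=4815/2842 → advance +1; mR−mL=45/58 → turn +1·90°
n=3: pose=(8,-6,S); sL=18/25, sR=90/53; mL=45/53, mR=1602/1325; mL+mR=2727/1325 → advance +1; mR−mL=9/25 → turn +1·90°
n=4: pose=(8,-7,E); sL=1/2, sR=45/74; mL=45/148, mR=41/74; mL+mR=127/148 → advance +1; mR−mL=1/4 → turn +1·90°
n=5: pose=(9,-7,N); sL=90/113, sR=90/193; mL=45/193, mR=13770/21809; mL+mR=18855/21809 → advance +1; mR−mL=45/113 → turn +1·90°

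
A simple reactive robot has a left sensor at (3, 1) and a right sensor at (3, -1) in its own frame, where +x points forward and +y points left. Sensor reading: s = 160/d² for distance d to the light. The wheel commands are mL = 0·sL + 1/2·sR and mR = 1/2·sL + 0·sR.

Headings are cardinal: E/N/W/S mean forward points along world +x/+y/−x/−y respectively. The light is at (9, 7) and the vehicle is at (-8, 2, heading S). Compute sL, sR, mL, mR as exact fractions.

1/2 40/97 20/97 1/4

left sensor world pos  = (-7, -1); dL² = 320
right sensor world pos = (-9, -1); dR² = 388
sL = 160/320 = 1/2
sR = 160/388 = 40/97
mL = 0·sL + 1/2·sR = 20/97
mR = 1/2·sL + 0·sR = 1/4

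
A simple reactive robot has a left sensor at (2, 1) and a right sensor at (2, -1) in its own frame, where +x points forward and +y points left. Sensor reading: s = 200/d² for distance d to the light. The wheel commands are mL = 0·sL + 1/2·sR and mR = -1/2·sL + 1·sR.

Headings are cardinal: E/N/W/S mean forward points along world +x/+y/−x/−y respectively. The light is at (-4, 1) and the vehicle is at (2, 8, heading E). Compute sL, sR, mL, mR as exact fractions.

left sensor world pos  = (4, 9); dL² = 128
right sensor world pos = (4, 7); dR² = 100
sL = 200/128 = 25/16
sR = 200/100 = 2
mL = 0·sL + 1/2·sR = 1
mR = -1/2·sL + 1·sR = 39/32

25/16 2 1 39/32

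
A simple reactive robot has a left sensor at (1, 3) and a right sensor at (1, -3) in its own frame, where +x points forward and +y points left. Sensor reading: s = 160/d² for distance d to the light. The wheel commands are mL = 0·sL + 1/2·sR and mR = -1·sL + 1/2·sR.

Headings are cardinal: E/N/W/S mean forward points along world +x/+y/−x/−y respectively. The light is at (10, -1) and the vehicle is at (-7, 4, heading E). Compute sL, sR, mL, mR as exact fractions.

1/2 8/13 4/13 -5/26

left sensor world pos  = (-6, 7); dL² = 320
right sensor world pos = (-6, 1); dR² = 260
sL = 160/320 = 1/2
sR = 160/260 = 8/13
mL = 0·sL + 1/2·sR = 4/13
mR = -1·sL + 1/2·sR = -5/26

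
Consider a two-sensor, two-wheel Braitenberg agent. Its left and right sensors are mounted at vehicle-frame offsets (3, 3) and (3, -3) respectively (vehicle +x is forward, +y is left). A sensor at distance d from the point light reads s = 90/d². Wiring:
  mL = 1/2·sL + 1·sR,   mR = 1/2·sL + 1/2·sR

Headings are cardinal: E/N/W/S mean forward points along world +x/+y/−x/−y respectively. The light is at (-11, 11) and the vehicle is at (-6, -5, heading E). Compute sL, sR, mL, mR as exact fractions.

90/233 18/85 8019/19805 5922/19805

left sensor world pos  = (-3, -2); dL² = 233
right sensor world pos = (-3, -8); dR² = 425
sL = 90/233 = 90/233
sR = 90/425 = 18/85
mL = 1/2·sL + 1·sR = 8019/19805
mR = 1/2·sL + 1/2·sR = 5922/19805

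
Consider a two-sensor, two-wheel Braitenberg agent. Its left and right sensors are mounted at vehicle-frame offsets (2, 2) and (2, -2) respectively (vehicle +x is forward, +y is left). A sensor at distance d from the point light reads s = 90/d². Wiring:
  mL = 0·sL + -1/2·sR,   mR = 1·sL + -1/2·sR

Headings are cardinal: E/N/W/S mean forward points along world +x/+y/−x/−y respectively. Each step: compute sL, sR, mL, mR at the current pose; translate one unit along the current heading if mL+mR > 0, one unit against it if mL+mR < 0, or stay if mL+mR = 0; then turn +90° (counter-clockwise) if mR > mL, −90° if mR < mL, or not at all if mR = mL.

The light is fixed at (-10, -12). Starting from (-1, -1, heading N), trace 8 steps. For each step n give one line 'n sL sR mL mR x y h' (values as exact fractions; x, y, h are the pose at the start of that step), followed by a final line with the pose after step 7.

n=0: pose=(-1,-1,N); sL=45/109, sR=9/29; mL=-9/58, mR=1629/6322; mL+mR=324/3161 → advance +1; mR−mL=45/109 → turn +1·90°
n=1: pose=(-1,0,W); sL=90/149, sR=18/49; mL=-9/49, mR=3069/7301; mL+mR=1728/7301 → advance +1; mR−mL=90/149 → turn +1·90°
n=2: pose=(-2,0,S); sL=9/20, sR=45/68; mL=-45/136, mR=81/680; mL+mR=-18/85 → advance -1; mR−mL=9/20 → turn +1·90°
n=3: pose=(-2,1,E); sL=18/65, sR=90/221; mL=-45/221, mR=81/1105; mL+mR=-144/1105 → advance -1; mR−mL=18/65 → turn +1·90°
n=4: pose=(-3,1,N); sL=9/25, sR=5/17; mL=-5/34, mR=181/850; mL+mR=28/425 → advance +1; mR−mL=9/25 → turn +1·90°
n=5: pose=(-3,2,W); sL=90/169, sR=90/281; mL=-45/281, mR=17685/47489; mL+mR=10080/47489 → advance +1; mR−mL=90/169 → turn +1·90°
n=6: pose=(-4,2,S); sL=45/104, sR=9/16; mL=-9/32, mR=63/416; mL+mR=-27/208 → advance -1; mR−mL=45/104 → turn +1·90°
n=7: pose=(-4,3,E); sL=90/353, sR=90/233; mL=-45/233, mR=5085/82249; mL+mR=-10800/82249 → advance -1; mR−mL=90/353 → turn +1·90°

0 45/109 9/29 -9/58 1629/6322 -1 -1 N
1 90/149 18/49 -9/49 3069/7301 -1 0 W
2 9/20 45/68 -45/136 81/680 -2 0 S
3 18/65 90/221 -45/221 81/1105 -2 1 E
4 9/25 5/17 -5/34 181/850 -3 1 N
5 90/169 90/281 -45/281 17685/47489 -3 2 W
6 45/104 9/16 -9/32 63/416 -4 2 S
7 90/353 90/233 -45/233 5085/82249 -4 3 E
final -5 3 N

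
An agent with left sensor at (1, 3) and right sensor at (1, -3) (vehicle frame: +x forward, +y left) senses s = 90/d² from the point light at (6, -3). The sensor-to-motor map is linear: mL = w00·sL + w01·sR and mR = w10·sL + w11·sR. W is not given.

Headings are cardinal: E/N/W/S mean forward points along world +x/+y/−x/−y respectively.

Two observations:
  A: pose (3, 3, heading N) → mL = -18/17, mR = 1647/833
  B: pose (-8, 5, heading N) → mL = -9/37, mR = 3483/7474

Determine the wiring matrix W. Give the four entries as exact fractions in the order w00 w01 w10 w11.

obs A: pose=(3,3,N) → sL=18/17, sR=90/49, mL=-18/17, mR=1647/833
obs B: pose=(-8,5,N) → sL=9/37, sR=45/101, mL=-9/37, mR=3483/7474
sensor matrix S = [[18/17, 90/49], [9/37, 45/101]]; det S = 77760/3112921
solve [mL_A; mL_B] = S·[w00; w01] and [mR_A; mR_B] = S·[w10; w11]:
  w00 = -1, w01 = 0, w10 = 1, w11 = 1/2

-1 0 1 1/2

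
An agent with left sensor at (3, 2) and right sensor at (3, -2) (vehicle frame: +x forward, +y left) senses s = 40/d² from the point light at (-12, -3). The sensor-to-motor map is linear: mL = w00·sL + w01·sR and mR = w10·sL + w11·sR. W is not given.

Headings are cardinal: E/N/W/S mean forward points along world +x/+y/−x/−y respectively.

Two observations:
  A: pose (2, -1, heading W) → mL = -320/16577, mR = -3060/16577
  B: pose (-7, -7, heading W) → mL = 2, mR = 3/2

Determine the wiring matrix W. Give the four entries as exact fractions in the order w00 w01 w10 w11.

-1/2 1/2 -1 1/2

obs A: pose=(2,-1,W) → sL=40/121, sR=40/137, mL=-320/16577, mR=-3060/16577
obs B: pose=(-7,-7,W) → sL=1, sR=5, mL=2, mR=3/2
sensor matrix S = [[40/121, 40/137], [1, 5]]; det S = 22560/16577
solve [mL_A; mL_B] = S·[w00; w01] and [mR_A; mR_B] = S·[w10; w11]:
  w00 = -1/2, w01 = 1/2, w10 = -1, w11 = 1/2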